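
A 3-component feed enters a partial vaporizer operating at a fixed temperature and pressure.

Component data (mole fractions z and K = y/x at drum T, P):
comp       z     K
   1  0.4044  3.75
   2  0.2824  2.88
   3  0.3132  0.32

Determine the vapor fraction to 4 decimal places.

Material balance + equilibrium reduce to Σ zᵢ(Kᵢ−1)/(1+ψ(Kᵢ−1)) = 0.
Feasibility: ΣzᵢKᵢ = 2.4300, Σzᵢ/Kᵢ = 1.1846 — both > 1, two phases present.
Newton–Raphson from ψ = 0.69:
  ψ = 0.6900: g = 0.21369, g' = -1.0674 → ψ = 0.8902
  ψ = 0.8902: g = -0.01852, g' = -1.3266 → ψ = 0.8762
  ψ = 0.8762: g = -0.00025, g' = -1.2921 → ψ = 0.8760
Converged at ψ = 0.8760.

ψ = 0.8760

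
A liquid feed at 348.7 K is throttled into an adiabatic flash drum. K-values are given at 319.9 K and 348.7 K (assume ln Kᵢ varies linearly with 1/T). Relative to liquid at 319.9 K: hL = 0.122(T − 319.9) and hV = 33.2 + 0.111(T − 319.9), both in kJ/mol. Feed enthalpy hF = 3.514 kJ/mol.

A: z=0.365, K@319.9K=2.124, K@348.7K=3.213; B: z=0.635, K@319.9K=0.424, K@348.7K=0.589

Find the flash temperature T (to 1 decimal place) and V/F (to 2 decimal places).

T = 321.3 K, V/F = 0.10

Adiabatic flash: solve Rachford–Rice at each trial T, then check hF = ψ·hV(T) + (1−ψ)·hL(T).
  T = 319.9 K: K = (2.124, 0.424), RR gives ψ = 0.069, H_out = 2.282 kJ/mol
  T = 348.7 K: K = (3.213, 0.589), RR gives ψ = 0.601, H_out = 23.281 kJ/mol
  T = 334.3 K: K = (2.636, 0.503), RR gives ψ = 0.347, H_out = 13.210 kJ/mol
  T = 327.1 K: K = (2.372, 0.463), RR gives ψ = 0.217, H_out = 8.051 kJ/mol
  T = 323.5 K: K = (2.246, 0.443), RR gives ψ = 0.146, H_out = 5.275 kJ/mol
  T = 321.7 K: K = (2.184, 0.434), RR gives ψ = 0.108, H_out = 3.811 kJ/mol
  T = 320.8 K: K = (2.154, 0.429), RR gives ψ = 0.089, H_out = 3.055 kJ/mol
Linear interpolation between T = 320.8 (H_out = 3.055) and T = 321.7 (H_out = 3.811) on hF = 3.514 gives T ≈ 321.3 K, at which ψ = 0.10.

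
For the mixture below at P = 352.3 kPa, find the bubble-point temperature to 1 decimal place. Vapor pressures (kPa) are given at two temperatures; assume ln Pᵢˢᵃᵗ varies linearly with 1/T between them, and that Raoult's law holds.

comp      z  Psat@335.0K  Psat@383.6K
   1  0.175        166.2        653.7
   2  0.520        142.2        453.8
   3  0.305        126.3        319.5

Bubble-point temperature: ΣzᵢPᵢˢᵃᵗ(T) = P. Interpolate ln Pᵢˢᵃᵗ = aᵢ + bᵢ/T.
  T = 335.0 K: ΣzᵢPᵢˢᵃᵗ = 141.55 kPa
  T = 383.6 K: ΣzᵢPᵢˢᵃᵗ = 447.82 kPa
  T = 359.3 K: ΣzᵢPᵢˢᵃᵗ = 261.02 kPa
  T = 371.5 K: ΣzᵢPᵢˢᵃᵗ = 345.09 kPa
  T = 377.6 K: ΣzᵢPᵢˢᵃᵗ = 394.30 kPa
  T = 374.6 K: ΣzᵢPᵢˢᵃᵗ = 369.47 kPa
  T = 373.1 K: ΣzᵢPᵢˢᵃᵗ = 357.51 kPa
Interpolating between 371.5 K and 373.1 K gives T ≈ 372.4 K.

T = 372.4 K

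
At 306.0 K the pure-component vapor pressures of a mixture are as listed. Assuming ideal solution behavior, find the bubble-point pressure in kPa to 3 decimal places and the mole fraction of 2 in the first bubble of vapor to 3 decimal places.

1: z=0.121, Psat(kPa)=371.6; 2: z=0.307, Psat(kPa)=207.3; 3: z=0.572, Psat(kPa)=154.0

Pbub = 196.693 kPa, y_2 = 0.324

At the bubble point ψ → 0, so ΣzᵢKᵢ = 1 with Kᵢ = Pᵢˢᵃᵗ/P ⇒ P = ΣzᵢPᵢˢᵃᵗ.
P = 0.121·371.6 + 0.307·207.3 + 0.572·154.0 = 196.693 kPa
yᵢ = zᵢPᵢˢᵃᵗ/P ⇒ y_2 = 0.307·207.3/196.693 = 0.324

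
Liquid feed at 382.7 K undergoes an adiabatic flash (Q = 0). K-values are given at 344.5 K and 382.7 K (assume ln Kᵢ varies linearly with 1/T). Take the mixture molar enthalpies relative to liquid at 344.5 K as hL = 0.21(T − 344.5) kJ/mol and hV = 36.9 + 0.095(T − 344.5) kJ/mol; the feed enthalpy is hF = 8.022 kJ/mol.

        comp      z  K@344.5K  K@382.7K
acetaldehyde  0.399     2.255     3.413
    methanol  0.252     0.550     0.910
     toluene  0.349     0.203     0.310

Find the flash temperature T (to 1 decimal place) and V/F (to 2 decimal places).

Adiabatic flash: solve Rachford–Rice at each trial T, then check hF = ψ·hV(T) + (1−ψ)·hL(T).
  T = 344.5 K: K = (2.255, 0.550, 0.203), RR gives ψ = 0.130, H_out = 4.786 kJ/mol
  T = 382.7 K: K = (3.413, 0.910, 0.310), RR gives ψ = 0.552, H_out = 25.967 kJ/mol
  T = 363.6 K: K = (2.805, 0.717, 0.254), RR gives ψ = 0.361, H_out = 16.539 kJ/mol
  T = 354.1 K: K = (2.524, 0.631, 0.228), RR gives ψ = 0.254, H_out = 11.121 kJ/mol
  T = 349.3 K: K = (2.387, 0.589, 0.215), RR gives ψ = 0.195, H_out = 8.089 kJ/mol
  T = 346.9 K: K = (2.321, 0.570, 0.209), RR gives ψ = 0.163, H_out = 6.476 kJ/mol
Linear interpolation between T = 346.9 (H_out = 6.476) and T = 349.3 (H_out = 8.089) on hF = 8.022 gives T ≈ 349.2 K, at which ψ = 0.19.

T = 349.2 K, V/F = 0.19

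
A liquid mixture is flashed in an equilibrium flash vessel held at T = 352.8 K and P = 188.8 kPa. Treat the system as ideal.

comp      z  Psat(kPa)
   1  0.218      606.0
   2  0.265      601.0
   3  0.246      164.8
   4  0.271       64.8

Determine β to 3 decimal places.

Raoult's law: Kᵢ = Pᵢˢᵃᵗ/P = Pᵢˢᵃᵗ/188.8.
  K_1 = 606.0/188.8 = 3.20975, K_2 = 601.0/188.8 = 3.18326, K_3 = 164.8/188.8 = 0.87288, K_4 = 64.8/188.8 = 0.34322
Newton–Raphson from β = 0.56:
  β = 0.560: g = 0.1604, g' = -0.765 → β = 0.770
  β = 0.770: g = -0.0003, g' = -0.805 → β = 0.769
Converged at β = 0.769.

β = 0.769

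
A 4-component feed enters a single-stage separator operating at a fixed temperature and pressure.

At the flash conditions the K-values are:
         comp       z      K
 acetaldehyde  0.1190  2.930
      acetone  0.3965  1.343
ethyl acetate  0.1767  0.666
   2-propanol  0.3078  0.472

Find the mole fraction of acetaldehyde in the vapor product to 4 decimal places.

Iterate (Newton) starting at ψ = 0.59:
  ψ = 0.5900: g = -0.08906, g' = -0.3408 → ψ = 0.3287
  ψ = 0.3287: g = -0.00019, g' = -0.3541 → ψ = 0.3281
Converged at ψ = 0.3281.
Compositions from xᵢ = zᵢ/(1+ψ(Kᵢ−1)), yᵢ = Kᵢxᵢ:
  acetaldehyde: x = 0.0729, y = 0.2135
  acetone: x = 0.3564, y = 0.4786
  ethyl acetate: x = 0.1984, y = 0.1322
  2-propanol: x = 0.3723, y = 0.1757

y_acetaldehyde = 0.2135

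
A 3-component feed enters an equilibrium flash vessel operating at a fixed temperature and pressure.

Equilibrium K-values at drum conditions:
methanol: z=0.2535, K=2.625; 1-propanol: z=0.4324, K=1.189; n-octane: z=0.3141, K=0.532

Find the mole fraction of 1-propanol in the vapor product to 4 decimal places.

y_1-propanol = 0.4431

Material balance + equilibrium reduce to Σ zᵢ(Kᵢ−1)/(1+β(Kᵢ−1)) = 0.
g(0) = ΣzᵢKᵢ − 1 = 0.3467 and g(1) = 1 − Σzᵢ/Kᵢ = -0.0507, so a root lies in (0, 1).
Newton–Raphson from β = 0.5:
  β = 0.5000: g = 0.11004, g' = -0.3339 → β = 0.8296
  β = 0.8296: g = 0.00580, g' = -0.3168 → β = 0.8479
  β = 0.8479: g = -0.00002, g' = -0.3189 → β = 0.8478
Converged at β = 0.8478.
Compositions from xᵢ = zᵢ/(1+β(Kᵢ−1)), yᵢ = Kᵢxᵢ:
  methanol: x = 0.1066, y = 0.2799
  1-propanol: x = 0.3727, y = 0.4431
  n-octane: x = 0.5207, y = 0.2770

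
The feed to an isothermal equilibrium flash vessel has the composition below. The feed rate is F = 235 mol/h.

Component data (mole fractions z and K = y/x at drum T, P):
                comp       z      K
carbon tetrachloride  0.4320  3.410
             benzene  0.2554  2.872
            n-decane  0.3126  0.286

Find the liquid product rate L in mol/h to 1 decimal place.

Rachford–Rice: g(ψ) = Σ zᵢ(Kᵢ−1)/(1+ψ(Kᵢ−1)) = 0.
g(0) = ΣzᵢKᵢ − 1 = 1.2960 and g(1) = 1 − Σzᵢ/Kᵢ = -0.3086, so a root lies in (0, 1).
Newton iteration, ψ⁰ = 0.32:
  ψ = 0.3200: g = 0.59751, g' = -1.4176 → ψ = 0.7415
  ψ = 0.7415: g = 0.09945, g' = -1.1996 → ψ = 0.8244
  ψ = 0.8244: g = -0.00600, g' = -1.3613 → ψ = 0.8200
Converged at ψ = 0.8200.
Then V = ψ·F = 0.8200·235 = 192.7 mol/h and L = F − V = 42.3 mol/h.

L = 42.3 mol/h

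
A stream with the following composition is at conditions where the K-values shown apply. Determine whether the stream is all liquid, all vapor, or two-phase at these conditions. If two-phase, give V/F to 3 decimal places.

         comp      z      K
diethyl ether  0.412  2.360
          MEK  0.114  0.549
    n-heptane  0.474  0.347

two-phase, V/F = 0.237

ΣzᵢKᵢ = 1.199; Σzᵢ/Kᵢ = 1.748.
Both exceed 1, so a two-phase solution exists.
Material balance + equilibrium reduce to Σ zᵢ(Kᵢ−1)/(1+ψ(Kᵢ−1)) = 0.
Newton iteration, ψ⁰ = 0.5:
  ψ = 0.500: g = -0.1924, g' = -0.754 → ψ = 0.245
  ψ = 0.245: g = -0.0059, g' = -0.745 → ψ = 0.237
Converged at ψ = 0.237.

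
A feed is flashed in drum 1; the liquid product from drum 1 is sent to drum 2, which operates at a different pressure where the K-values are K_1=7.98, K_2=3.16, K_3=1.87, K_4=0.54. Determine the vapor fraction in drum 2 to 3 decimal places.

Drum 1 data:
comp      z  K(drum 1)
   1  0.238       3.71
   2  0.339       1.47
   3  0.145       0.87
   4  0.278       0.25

Drum 1:
Rachford–Rice: g(ψ₁) = Σ zᵢ(Kᵢ−1)/(1+ψ₁(Kᵢ−1)) = 0.
Feasibility: ΣzᵢKᵢ = 1.577, Σzᵢ/Kᵢ = 1.573 — both > 1, two phases present.
Newton–Raphson from ψ₁ = 0.32:
  ψ₁ = 0.320: g = 0.1899, g' = -0.831 → ψ₁ = 0.548
  ψ₁ = 0.548: g = 0.0116, g' = -0.784 → ψ₁ = 0.563
Converged at ψ₁ = 0.563.
Drum-1 compositions:
  1: x = 0.094, y = 0.350
  2: x = 0.268, y = 0.394
  3: x = 0.156, y = 0.136
  4: x = 0.481, y = 0.120
Drum-2 feed = drum-1 liquid: z₂ = (0.0942, 0.2680, 0.1565, 0.4813).
Drum 2:
Newton iteration, ψ₂⁰ = 0.48:
  ψ₂ = 0.480: g = 0.2473, g' = -0.771 → ψ₂ = 0.801
  ψ₂ = 0.801: g = 0.0415, g' = -0.570 → ψ₂ = 0.874
Converged at ψ₂ = 0.874.
  1: x = 0.013, y = 0.106
  2: x = 0.093, y = 0.293
  3: x = 0.089, y = 0.166
  4: x = 0.805, y = 0.435

V/F (drum 2) = 0.874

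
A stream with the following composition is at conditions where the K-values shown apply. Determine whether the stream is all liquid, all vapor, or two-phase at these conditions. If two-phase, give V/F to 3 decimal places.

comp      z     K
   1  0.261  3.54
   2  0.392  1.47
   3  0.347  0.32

ΣzᵢKᵢ = 1.611; Σzᵢ/Kᵢ = 1.425.
Both exceed 1, so a two-phase solution exists.
Material balance + equilibrium reduce to Σ zᵢ(Kᵢ−1)/(1+ψ(Kᵢ−1)) = 0.
Iterate (Newton) starting at ψ = 0.5:
  ψ = 0.500: g = 0.0837, g' = -0.752 → ψ = 0.611
  ψ = 0.611: g = -0.0010, g' = -0.781 → ψ = 0.610
Converged at ψ = 0.610.

two-phase, V/F = 0.610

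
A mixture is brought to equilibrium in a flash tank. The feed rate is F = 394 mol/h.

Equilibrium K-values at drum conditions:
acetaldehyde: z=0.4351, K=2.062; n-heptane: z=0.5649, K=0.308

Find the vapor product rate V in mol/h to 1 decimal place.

V = 38.2 mol/h

Let ψ = V/F and solve Σ zᵢ(Kᵢ−1)/(1+ψ(Kᵢ−1)) = 0.
Feasibility: ΣzᵢKᵢ = 1.0712, Σzᵢ/Kᵢ = 2.0451 — both > 1, two phases present.
Newton iteration, ψ⁰ = 0.64:
  ψ = 0.6400: g = -0.42657, g' = -1.0455 → ψ = 0.2320
  ψ = 0.2320: g = -0.09493, g' = -0.6998 → ψ = 0.0963
  ψ = 0.0963: g = 0.00036, g' = -0.7144 → ψ = 0.0968
Converged at ψ = 0.0968.
Then V = ψ·F = 0.0968·394 = 38.2 mol/h and L = F − V = 355.8 mol/h.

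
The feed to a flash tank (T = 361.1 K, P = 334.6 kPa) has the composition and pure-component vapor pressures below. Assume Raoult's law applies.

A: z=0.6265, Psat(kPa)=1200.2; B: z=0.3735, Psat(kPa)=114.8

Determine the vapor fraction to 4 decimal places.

ψ = 0.8093

Raoult's law: Kᵢ = Pᵢˢᵃᵗ/P = Pᵢˢᵃᵗ/334.6.
  K_A = 1200.2/334.6 = 3.586970, K_B = 114.8/334.6 = 0.343096
Rachford–Rice: g(ψ) = Σ zᵢ(Kᵢ−1)/(1+ψ(Kᵢ−1)) = 0.
Check two-phase: ΣzᵢKᵢ = 2.3754 > 1 and Σzᵢ/Kᵢ = 1.2633 > 1, so g(0) = 1.3754 > 0 and g(1) = -0.2633 < 0.
Binary case is linear: z₁(K₁−1)(1+ψ(K₂−1)) + z₂(K₂−1)(1+ψ(K₁−1)) = 0
⇒ ψ = [z₁(K₁−1)+z₂(K₂−1)] / [−(K₁−1)(K₂−1)] = 1.37538/1.69939 = 0.8093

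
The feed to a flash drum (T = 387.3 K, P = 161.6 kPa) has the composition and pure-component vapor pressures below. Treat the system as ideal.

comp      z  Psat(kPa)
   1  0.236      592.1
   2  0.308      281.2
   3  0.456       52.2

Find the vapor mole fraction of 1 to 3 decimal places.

y_1 = 0.386

Raoult's law: Kᵢ = Pᵢˢᵃᵗ/P = Pᵢˢᵃᵗ/161.6.
  K_1 = 592.1/161.6 = 3.66399, K_2 = 281.2/161.6 = 1.74010, K_3 = 52.2/161.6 = 0.32302
Material balance + equilibrium reduce to Σ zᵢ(Kᵢ−1)/(1+β(Kᵢ−1)) = 0.
Feasibility: ΣzᵢKᵢ = 1.548, Σzᵢ/Kᵢ = 1.653 — both > 1, two phases present.
Newton–Raphson from β = 0.5:
  β = 0.500: g = -0.0307, g' = -0.875 → β = 0.465
Converged at β = 0.465.
Compositions from xᵢ = zᵢ/(1+β(Kᵢ−1)), yᵢ = Kᵢxᵢ:
  1: x = 0.105, y = 0.386
  2: x = 0.229, y = 0.399
  3: x = 0.665, y = 0.215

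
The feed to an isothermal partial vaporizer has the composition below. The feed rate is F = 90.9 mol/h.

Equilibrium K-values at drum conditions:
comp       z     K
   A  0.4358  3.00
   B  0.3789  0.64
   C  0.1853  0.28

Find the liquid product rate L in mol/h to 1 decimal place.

L = 37.9 mol/h

Iterate (Newton) starting at β = 0.42:
  β = 0.4200: g = 0.12174, g' = -0.7804 → β = 0.5760
  β = 0.5760: g = 0.00498, g' = -0.7350 → β = 0.5828
Converged at β = 0.5828.
Then V = β·F = 0.5828·90.9 = 53.0 mol/h and L = F − V = 37.9 mol/h.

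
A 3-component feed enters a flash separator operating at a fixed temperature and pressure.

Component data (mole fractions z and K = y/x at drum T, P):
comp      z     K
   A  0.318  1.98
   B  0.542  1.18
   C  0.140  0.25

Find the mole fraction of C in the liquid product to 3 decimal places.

Newton iteration, ψ⁰ = 0.54:
  ψ = 0.540: g = 0.1162, g' = -0.368 → ψ = 0.856
  ψ = 0.856: g = -0.0394, g' = -0.718 → ψ = 0.801
  ψ = 0.801: g = -0.0033, g' = -0.604 → ψ = 0.796
Converged at ψ = 0.796.
Compositions from xᵢ = zᵢ/(1+ψ(Kᵢ−1)), yᵢ = Kᵢxᵢ:
  A: x = 0.179, y = 0.354
  B: x = 0.474, y = 0.559
  C: x = 0.347, y = 0.087

x_C = 0.347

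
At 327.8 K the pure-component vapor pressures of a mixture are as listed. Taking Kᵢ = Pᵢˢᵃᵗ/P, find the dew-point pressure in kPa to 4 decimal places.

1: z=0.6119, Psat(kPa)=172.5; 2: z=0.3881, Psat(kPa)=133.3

Pdew = 154.8293 kPa

At the dew point ψ → 1, so Σzᵢ/Kᵢ = 1 with Kᵢ = Pᵢˢᵃᵗ/P ⇒ 1/P = Σzᵢ/Pᵢˢᵃᵗ.
1/P = 0.6119/172.5 + 0.3881/133.3 = 0.0064587 ⇒ P = 154.8293 kPa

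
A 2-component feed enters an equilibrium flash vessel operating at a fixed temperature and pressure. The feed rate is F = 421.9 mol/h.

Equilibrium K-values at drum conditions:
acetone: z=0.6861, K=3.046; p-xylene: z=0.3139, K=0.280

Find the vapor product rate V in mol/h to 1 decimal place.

Rachford–Rice: g(β) = Σ zᵢ(Kᵢ−1)/(1+β(Kᵢ−1)) = 0.
Check two-phase: ΣzᵢKᵢ = 2.1778 > 1 and Σzᵢ/Kᵢ = 1.3463 > 1, so g(0) = 1.1778 > 0 and g(1) = -0.3463 < 0.
Iterate (Newton) starting at β = 0.37:
  β = 0.3700: g = 0.49086, g' = -1.2327 → β = 0.7682
  β = 0.7682: g = 0.04012, g' = -1.2490 → β = 0.8003
  β = 0.8003: g = -0.00108, g' = -1.3190 → β = 0.7995
Converged at β = 0.7995.
Then V = β·F = 0.7995·421.9 = 337.3 mol/h and L = F − V = 84.6 mol/h.

V = 337.3 mol/h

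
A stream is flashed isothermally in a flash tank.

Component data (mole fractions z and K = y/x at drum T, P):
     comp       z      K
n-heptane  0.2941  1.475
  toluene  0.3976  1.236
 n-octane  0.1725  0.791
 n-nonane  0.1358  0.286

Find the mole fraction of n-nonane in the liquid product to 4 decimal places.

Let β = V/F and solve Σ zᵢ(Kᵢ−1)/(1+β(Kᵢ−1)) = 0.
g(0) = ΣzᵢKᵢ − 1 = 0.1005 and g(1) = 1 − Σzᵢ/Kᵢ = -0.2140, so a root lies in (0, 1).
Newton iteration, β⁰ = 0.59:
  β = 0.5900: g = -0.01718, g' = -0.2740 → β = 0.5273
  β = 0.5273: g = -0.00086, g' = -0.2476 → β = 0.5238
Converged at β = 0.5238.
Compositions from xᵢ = zᵢ/(1+β(Kᵢ−1)), yᵢ = Kᵢxᵢ:
  n-heptane: x = 0.2355, y = 0.3474
  toluene: x = 0.3539, y = 0.4374
  n-octane: x = 0.1937, y = 0.1532
  n-nonane: x = 0.2169, y = 0.0620

x_n-nonane = 0.2169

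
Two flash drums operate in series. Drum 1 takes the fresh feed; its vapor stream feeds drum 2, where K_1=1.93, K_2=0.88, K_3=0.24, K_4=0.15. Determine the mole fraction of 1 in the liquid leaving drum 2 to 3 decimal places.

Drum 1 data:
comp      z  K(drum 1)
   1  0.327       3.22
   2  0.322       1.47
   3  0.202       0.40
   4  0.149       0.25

x_1 (drum 2) = 0.311

Drum 1:
Rachford–Rice: g(ψ₁) = Σ zᵢ(Kᵢ−1)/(1+ψ₁(Kᵢ−1)) = 0.
Feasibility: ΣzᵢKᵢ = 1.644, Σzᵢ/Kᵢ = 1.422 — both > 1, two phases present.
Newton iteration, ψ₁⁰ = 0.5:
  ψ₁ = 0.500: g = 0.1146, g' = -0.772 → ψ₁ = 0.649
  ψ₁ = 0.649: g = -0.0025, g' = -0.825 → ψ₁ = 0.646
Converged at ψ₁ = 0.646.
Drum-1 compositions:
  1: x = 0.134, y = 0.433
  2: x = 0.247, y = 0.363
  3: x = 0.330, y = 0.132
  4: x = 0.289, y = 0.072
Drum-2 feed = drum-1 vapor: z₂ = (0.4327, 0.3632, 0.1319, 0.0722).
Drum 2:
Rachford–Rice: g(ψ₂) = Σ zᵢ(Kᵢ−1)/(1+ψ₂(Kᵢ−1)) = 0.
Feasibility: ΣzᵢKᵢ = 1.197, Σzᵢ/Kᵢ = 1.668 — both > 1, two phases present.
Newton–Raphson from ψ₂ = 0.64:
  ψ₂ = 0.640: g = -0.1247, g' = -0.693 → ψ₂ = 0.460
  ψ₂ = 0.460: g = -0.0192, g' = -0.510 → ψ₂ = 0.422
Converged at ψ₂ = 0.422.
  1: x = 0.311, y = 0.600
  2: x = 0.383, y = 0.337
  3: x = 0.194, y = 0.047
  4: x = 0.113, y = 0.017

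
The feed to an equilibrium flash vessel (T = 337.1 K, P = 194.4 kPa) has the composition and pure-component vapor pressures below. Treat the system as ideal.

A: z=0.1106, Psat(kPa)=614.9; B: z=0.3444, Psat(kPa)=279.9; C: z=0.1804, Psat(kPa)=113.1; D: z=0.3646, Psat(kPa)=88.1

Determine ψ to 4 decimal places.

Raoult's law: Kᵢ = Pᵢˢᵃᵗ/P = Pᵢˢᵃᵗ/194.4.
  K_A = 614.9/194.4 = 3.163066, K_B = 279.9/194.4 = 1.439815, K_C = 113.1/194.4 = 0.581790, K_D = 88.1/194.4 = 0.453189
Let ψ = V/F and solve Σ zᵢ(Kᵢ−1)/(1+ψ(Kᵢ−1)) = 0.
Feasibility: ΣzᵢKᵢ = 1.1159, Σzᵢ/Kᵢ = 1.3888 — both > 1, two phases present.
Iterate (Newton) starting at ψ = 0.5:
  ψ = 0.5000: g = -0.13068, g' = -0.4211 → ψ = 0.1897
  ψ = 0.1897: g = 0.00505, g' = -0.4899 → ψ = 0.2000
  ψ = 0.2000: g = 0.00003, g' = -0.4834 → ψ = 0.2001
Converged at ψ = 0.2001.

ψ = 0.2001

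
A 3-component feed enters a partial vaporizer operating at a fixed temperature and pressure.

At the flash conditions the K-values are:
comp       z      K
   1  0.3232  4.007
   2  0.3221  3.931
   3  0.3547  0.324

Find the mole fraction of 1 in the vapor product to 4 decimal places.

Material balance + equilibrium reduce to Σ zᵢ(Kᵢ−1)/(1+ψ(Kᵢ−1)) = 0.
g(0) = ΣzᵢKᵢ − 1 = 1.6762 and g(1) = 1 − Σzᵢ/Kᵢ = -0.2574, so a root lies in (0, 1).
Iterate (Newton) starting at ψ = 0.5:
  ψ = 0.5000: g = 0.40891, g' = -1.2913 → ψ = 0.8167
  ψ = 0.8167: g = 0.02414, g' = -1.2928 → ψ = 0.8353
  ψ = 0.8353: g = -0.00029, g' = -1.3250 → ψ = 0.8351
Converged at ψ = 0.8351.
Compositions from xᵢ = zᵢ/(1+ψ(Kᵢ−1)), yᵢ = Kᵢxᵢ:
  1: x = 0.0920, y = 0.3688
  2: x = 0.0934, y = 0.3673
  3: x = 0.8145, y = 0.2639

y_1 = 0.3688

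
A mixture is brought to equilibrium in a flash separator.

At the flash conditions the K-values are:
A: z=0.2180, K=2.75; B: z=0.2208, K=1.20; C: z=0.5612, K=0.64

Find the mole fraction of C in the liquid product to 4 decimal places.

x_C = 0.6817

Material balance + equilibrium reduce to Σ zᵢ(Kᵢ−1)/(1+ψ(Kᵢ−1)) = 0.
Feasibility: ΣzᵢKᵢ = 1.2236, Σzᵢ/Kᵢ = 1.1401 — both > 1, two phases present.
Iterate (Newton) starting at ψ = 0.5:
  ψ = 0.5000: g = -0.00277, g' = -0.3054 → ψ = 0.4909
  ψ = 0.4909: g = 0.00001, g' = -0.3078 → ψ = 0.4910
Converged at ψ = 0.4910.
Compositions from xᵢ = zᵢ/(1+ψ(Kᵢ−1)), yᵢ = Kᵢxᵢ:
  A: x = 0.1173, y = 0.3225
  B: x = 0.2011, y = 0.2413
  C: x = 0.6817, y = 0.4363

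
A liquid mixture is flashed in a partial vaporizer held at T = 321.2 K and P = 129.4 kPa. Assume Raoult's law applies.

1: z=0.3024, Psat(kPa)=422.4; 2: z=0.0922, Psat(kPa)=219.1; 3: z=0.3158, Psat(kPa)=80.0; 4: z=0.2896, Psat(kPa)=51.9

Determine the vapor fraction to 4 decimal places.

Raoult's law: Kᵢ = Pᵢˢᵃᵗ/P = Pᵢˢᵃᵗ/129.4.
  K_1 = 422.4/129.4 = 3.264297, K_2 = 219.1/129.4 = 1.693199, K_3 = 80.0/129.4 = 0.618238, K_4 = 51.9/129.4 = 0.401082
Rachford–Rice: g(ψ) = Σ zᵢ(Kᵢ−1)/(1+ψ(Kᵢ−1)) = 0.
Check two-phase: ΣzᵢKᵢ = 1.4546 > 1 and Σzᵢ/Kᵢ = 1.3799 > 1, so g(0) = 0.4546 > 0 and g(1) = -0.3799 < 0.
Iterate (Newton) starting at ψ = 0.5:
  ψ = 0.5000: g = -0.02799, g' = -0.6475 → ψ = 0.4568
  ψ = 0.4568: g = 0.00035, g' = -0.6646 → ψ = 0.4573
Converged at ψ = 0.4573.

ψ = 0.4573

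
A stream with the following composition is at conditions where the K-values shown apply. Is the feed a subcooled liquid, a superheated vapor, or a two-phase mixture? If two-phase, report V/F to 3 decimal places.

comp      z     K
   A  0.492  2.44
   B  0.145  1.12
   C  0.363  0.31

ΣzᵢKᵢ = 1.475; Σzᵢ/Kᵢ = 1.502.
Both exceed 1, so a two-phase solution exists.
Rachford–Rice: g(ψ) = Σ zᵢ(Kᵢ−1)/(1+ψ(Kᵢ−1)) = 0.
Iterate (Newton) starting at ψ = 0.5:
  ψ = 0.500: g = 0.0459, g' = -0.750 → ψ = 0.561
  ψ = 0.561: g = -0.0007, g' = -0.774 → ψ = 0.560
Converged at ψ = 0.560.

two-phase, V/F = 0.560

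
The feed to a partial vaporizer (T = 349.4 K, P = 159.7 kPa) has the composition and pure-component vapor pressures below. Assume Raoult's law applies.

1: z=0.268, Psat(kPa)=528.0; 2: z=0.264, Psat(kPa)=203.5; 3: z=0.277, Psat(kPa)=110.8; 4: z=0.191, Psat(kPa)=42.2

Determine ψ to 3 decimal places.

ψ = 0.546

Raoult's law: Kᵢ = Pᵢˢᵃᵗ/P = Pᵢˢᵃᵗ/159.7.
  K_1 = 528.0/159.7 = 3.30620, K_2 = 203.5/159.7 = 1.27426, K_3 = 110.8/159.7 = 0.69380, K_4 = 42.2/159.7 = 0.26425
Newton–Raphson from ψ = 0.5:
  ψ = 0.500: g = 0.0283, g' = -0.618 → ψ = 0.546
Converged at ψ = 0.546.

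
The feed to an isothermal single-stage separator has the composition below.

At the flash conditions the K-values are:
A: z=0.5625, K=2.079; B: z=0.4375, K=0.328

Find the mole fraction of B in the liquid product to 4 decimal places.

Rachford–Rice: g(V/F) = Σ zᵢ(Kᵢ−1)/(1+V/F(Kᵢ−1)) = 0.
Check two-phase: ΣzᵢKᵢ = 1.3129 > 1 and Σzᵢ/Kᵢ = 1.6044 > 1, so g(0) = 0.3129 > 0 and g(1) = -0.6044 < 0.
Binary case is linear: z₁(K₁−1)(1+V/F(K₂−1)) + z₂(K₂−1)(1+V/F(K₁−1)) = 0
⇒ V/F = [z₁(K₁−1)+z₂(K₂−1)] / [−(K₁−1)(K₂−1)] = 0.31294/0.72509 = 0.4316
Compositions from xᵢ = zᵢ/(1+V/F(Kᵢ−1)), yᵢ = Kᵢxᵢ:
  A: x = 0.3838, y = 0.7979
  B: x = 0.6162, y = 0.2021

x_B = 0.6162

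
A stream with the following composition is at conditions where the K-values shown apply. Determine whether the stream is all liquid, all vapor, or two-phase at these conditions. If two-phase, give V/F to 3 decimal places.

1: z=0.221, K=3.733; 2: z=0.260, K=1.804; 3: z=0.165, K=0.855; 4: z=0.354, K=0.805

ΣzᵢKᵢ = 1.720; Σzᵢ/Kᵢ = 0.836.
Since Σzᵢ/Kᵢ < 1 the mixture is above its dew point — single vapor phase.

all vapor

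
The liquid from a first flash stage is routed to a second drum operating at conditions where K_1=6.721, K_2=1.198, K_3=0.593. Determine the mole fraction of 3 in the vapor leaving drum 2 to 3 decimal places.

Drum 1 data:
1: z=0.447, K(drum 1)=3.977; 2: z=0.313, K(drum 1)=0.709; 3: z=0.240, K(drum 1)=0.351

Drum 1:
Newton–Raphson from ψ₁ = 0.67:
  ψ₁ = 0.670: g = 0.0556, g' = -0.799 → ψ₁ = 0.740
Converged at ψ₁ = 0.740.
Drum-1 compositions:
  1: x = 0.140, y = 0.555
  2: x = 0.399, y = 0.283
  3: x = 0.462, y = 0.162
Drum-2 feed = drum-1 liquid: z₂ = (0.1396, 0.3988, 0.4616).
Drum 2:
Material balance + equilibrium reduce to Σ zᵢ(Kᵢ−1)/(1+ψ₂(Kᵢ−1)) = 0.
Feasibility: ΣzᵢKᵢ = 1.690, Σzᵢ/Kᵢ = 1.132 — both > 1, two phases present.
Iterate (Newton) starting at ψ₂ = 0.5:
  ψ₂ = 0.500: g = 0.0429, g' = -0.440 → ψ₂ = 0.597
  ψ₂ = 0.597: g = 0.0032, g' = -0.380 → ψ₂ = 0.606
Converged at ψ₂ = 0.606.
  1: x = 0.031, y = 0.210
  2: x = 0.356, y = 0.427
  3: x = 0.613, y = 0.363

y_3 (drum 2) = 0.363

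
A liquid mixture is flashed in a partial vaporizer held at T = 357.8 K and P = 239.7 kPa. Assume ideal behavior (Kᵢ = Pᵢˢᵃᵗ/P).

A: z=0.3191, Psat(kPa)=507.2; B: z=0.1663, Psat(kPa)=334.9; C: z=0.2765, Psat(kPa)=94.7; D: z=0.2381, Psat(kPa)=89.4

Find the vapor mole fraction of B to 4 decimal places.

Raoult's law: Kᵢ = Pᵢˢᵃᵗ/P = Pᵢˢᵃᵗ/239.7.
  K_A = 507.2/239.7 = 2.115978, K_B = 334.9/239.7 = 1.397163, K_C = 94.7/239.7 = 0.395077, K_D = 89.4/239.7 = 0.372966
Rachford–Rice: g(V/F) = Σ zᵢ(Kᵢ−1)/(1+V/F(Kᵢ−1)) = 0.
g(0) = ΣzᵢKᵢ − 1 = 0.1056 and g(1) = 1 − Σzᵢ/Kᵢ = -0.6081, so a root lies in (0, 1).
Newton–Raphson from V/F = 0.5:
  V/F = 0.5000: g = -0.17359, g' = -0.5886 → V/F = 0.2051
  V/F = 0.2051: g = -0.01141, g' = -0.5407 → V/F = 0.1840
Converged at V/F = 0.1840.
Compositions from xᵢ = zᵢ/(1+V/F(Kᵢ−1)), yᵢ = Kᵢxᵢ:
  A: x = 0.2647, y = 0.5602
  B: x = 0.1550, y = 0.2165
  C: x = 0.3111, y = 0.1229
  D: x = 0.2692, y = 0.1004

y_B = 0.2165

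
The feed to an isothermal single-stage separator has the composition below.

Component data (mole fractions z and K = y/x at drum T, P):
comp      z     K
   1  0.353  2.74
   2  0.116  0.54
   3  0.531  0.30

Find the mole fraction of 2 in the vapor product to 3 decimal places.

y_2 = 0.068

Material balance + equilibrium reduce to Σ zᵢ(Kᵢ−1)/(1+ψ(Kᵢ−1)) = 0.
Feasibility: ΣzᵢKᵢ = 1.189, Σzᵢ/Kᵢ = 2.114 — both > 1, two phases present.
Newton–Raphson from ψ = 0.65:
  ψ = 0.650: g = -0.4699, g' = -1.161 → ψ = 0.245
  ψ = 0.245: g = -0.0785, g' = -0.935 → ψ = 0.161
  ψ = 0.161: g = 0.0028, g' = -1.011 → ψ = 0.164
Converged at ψ = 0.164.
Compositions from xᵢ = zᵢ/(1+ψ(Kᵢ−1)), yᵢ = Kᵢxᵢ:
  1: x = 0.275, y = 0.752
  2: x = 0.125, y = 0.068
  3: x = 0.600, y = 0.180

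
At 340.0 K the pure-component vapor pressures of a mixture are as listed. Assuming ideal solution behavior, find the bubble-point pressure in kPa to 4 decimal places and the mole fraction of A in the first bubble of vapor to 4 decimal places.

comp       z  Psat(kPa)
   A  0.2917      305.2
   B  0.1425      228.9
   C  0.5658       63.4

Pbub = 157.5168 kPa, y_A = 0.5652

At the bubble point ψ → 0, so ΣzᵢKᵢ = 1 with Kᵢ = Pᵢˢᵃᵗ/P ⇒ P = ΣzᵢPᵢˢᵃᵗ.
P = 0.2917·305.2 + 0.1425·228.9 + 0.5658·63.4 = 157.5168 kPa
yᵢ = zᵢPᵢˢᵃᵗ/P ⇒ y_A = 0.2917·305.2/157.5168 = 0.5652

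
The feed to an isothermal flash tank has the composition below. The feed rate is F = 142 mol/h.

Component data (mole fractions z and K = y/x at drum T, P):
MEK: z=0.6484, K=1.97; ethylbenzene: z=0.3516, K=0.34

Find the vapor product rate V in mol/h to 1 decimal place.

V = 88.0 mol/h

Rachford–Rice: g(V/F) = Σ zᵢ(Kᵢ−1)/(1+V/F(Kᵢ−1)) = 0.
Check two-phase: ΣzᵢKᵢ = 1.3969 > 1 and Σzᵢ/Kᵢ = 1.3633 > 1, so g(0) = 0.3969 > 0 and g(1) = -0.3633 < 0.
Binary case is linear: z₁(K₁−1)(1+V/F(K₂−1)) + z₂(K₂−1)(1+V/F(K₁−1)) = 0
⇒ V/F = [z₁(K₁−1)+z₂(K₂−1)] / [−(K₁−1)(K₂−1)] = 0.39689/0.64020 = 0.6200
Then V = V/F·F = 0.6200·142 = 88.0 mol/h and L = F − V = 54.0 mol/h.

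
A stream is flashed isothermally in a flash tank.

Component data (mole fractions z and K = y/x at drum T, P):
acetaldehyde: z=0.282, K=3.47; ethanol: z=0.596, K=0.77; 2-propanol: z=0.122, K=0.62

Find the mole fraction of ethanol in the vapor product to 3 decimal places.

y_ethanol = 0.562

Rachford–Rice: g(V/F) = Σ zᵢ(Kᵢ−1)/(1+V/F(Kᵢ−1)) = 0.
g(0) = ΣzᵢKᵢ − 1 = 0.513 and g(1) = 1 − Σzᵢ/Kᵢ = -0.052, so a root lies in (0, 1).
Newton–Raphson from V/F = 0.5:
  V/F = 0.500: g = 0.0995, g' = -0.412 → V/F = 0.742
  V/F = 0.742: g = 0.0161, g' = -0.294 → V/F = 0.796
  V/F = 0.796: g = 0.0004, g' = -0.279 → V/F = 0.798
Converged at V/F = 0.798.
Compositions from xᵢ = zᵢ/(1+V/F(Kᵢ−1)), yᵢ = Kᵢxᵢ:
  acetaldehyde: x = 0.095, y = 0.329
  ethanol: x = 0.730, y = 0.562
  2-propanol: x = 0.175, y = 0.109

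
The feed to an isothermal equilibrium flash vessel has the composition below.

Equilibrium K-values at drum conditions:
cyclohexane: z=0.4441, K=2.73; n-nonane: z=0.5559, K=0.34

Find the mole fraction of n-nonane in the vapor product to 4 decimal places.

Material balance + equilibrium reduce to Σ zᵢ(Kᵢ−1)/(1+V/F(Kᵢ−1)) = 0.
g(0) = ΣzᵢKᵢ − 1 = 0.4014 and g(1) = 1 − Σzᵢ/Kᵢ = -0.7977, so a root lies in (0, 1).
Binary case is linear: z₁(K₁−1)(1+V/F(K₂−1)) + z₂(K₂−1)(1+V/F(K₁−1)) = 0
⇒ V/F = [z₁(K₁−1)+z₂(K₂−1)] / [−(K₁−1)(K₂−1)] = 0.40140/1.14180 = 0.3515
Compositions from xᵢ = zᵢ/(1+V/F(Kᵢ−1)), yᵢ = Kᵢxᵢ:
  cyclohexane: x = 0.2762, y = 0.7539
  n-nonane: x = 0.7238, y = 0.2461

y_n-nonane = 0.2461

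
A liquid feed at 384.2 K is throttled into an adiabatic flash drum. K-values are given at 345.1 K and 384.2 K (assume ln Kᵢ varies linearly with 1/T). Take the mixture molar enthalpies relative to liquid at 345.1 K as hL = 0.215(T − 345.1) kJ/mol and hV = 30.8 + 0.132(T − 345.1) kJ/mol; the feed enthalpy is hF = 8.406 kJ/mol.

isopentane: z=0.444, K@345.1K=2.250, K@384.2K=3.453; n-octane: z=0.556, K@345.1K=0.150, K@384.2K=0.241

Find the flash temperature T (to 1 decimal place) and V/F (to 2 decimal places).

Adiabatic flash: solve Rachford–Rice at each trial T, then check hF = ψ·hV(T) + (1−ψ)·hL(T).
  T = 345.1 K: K = (2.250, 0.150), RR gives ψ = 0.078, H_out = 2.389 kJ/mol
  T = 384.2 K: K = (3.453, 0.241), RR gives ψ = 0.358, H_out = 18.280 kJ/mol
  T = 364.6 K: K = (2.818, 0.192), RR gives ψ = 0.244, H_out = 11.312 kJ/mol
  T = 354.9 K: K = (2.527, 0.171), RR gives ψ = 0.171, H_out = 7.243 kJ/mol
  T = 359.8 K: K = (2.672, 0.181), RR gives ψ = 0.210, H_out = 9.370 kJ/mol
  T = 357.4 K: K = (2.601, 0.176), RR gives ψ = 0.192, H_out = 8.348 kJ/mol
Linear interpolation between T = 357.4 (H_out = 8.348) and T = 359.8 (H_out = 9.370) on hF = 8.406 gives T ≈ 357.5 K, at which ψ = 0.19.

T = 357.5 K, V/F = 0.19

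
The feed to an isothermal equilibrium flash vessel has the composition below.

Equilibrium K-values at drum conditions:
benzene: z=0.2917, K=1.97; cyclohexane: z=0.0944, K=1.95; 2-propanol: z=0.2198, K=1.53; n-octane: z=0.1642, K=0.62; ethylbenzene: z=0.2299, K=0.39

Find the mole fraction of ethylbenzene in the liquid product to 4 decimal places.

Newton–Raphson from β = 0.5:
  β = 0.5000: g = 0.06461, g' = -0.4154 → β = 0.6555
  β = 0.6555: g = -0.00209, g' = -0.4485 → β = 0.6509
Converged at β = 0.6509.
Compositions from xᵢ = zᵢ/(1+β(Kᵢ−1)), yᵢ = Kᵢxᵢ:
  benzene: x = 0.1788, y = 0.3523
  cyclohexane: x = 0.0583, y = 0.1137
  2-propanol: x = 0.1634, y = 0.2500
  n-octane: x = 0.2182, y = 0.1353
  ethylbenzene: x = 0.3813, y = 0.1487

x_ethylbenzene = 0.3813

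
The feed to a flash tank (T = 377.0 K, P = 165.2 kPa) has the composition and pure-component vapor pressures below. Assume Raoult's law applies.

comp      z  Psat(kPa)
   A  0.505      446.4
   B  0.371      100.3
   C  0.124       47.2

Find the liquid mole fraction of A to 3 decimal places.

Raoult's law: Kᵢ = Pᵢˢᵃᵗ/P = Pᵢˢᵃᵗ/165.2.
  K_A = 446.4/165.2 = 2.70218, K_B = 100.3/165.2 = 0.60714, K_C = 47.2/165.2 = 0.28571
Material balance + equilibrium reduce to Σ zᵢ(Kᵢ−1)/(1+V/F(Kᵢ−1)) = 0.
Check two-phase: ΣzᵢKᵢ = 1.625 > 1 and Σzᵢ/Kᵢ = 1.232 > 1, so g(0) = 0.625 > 0 and g(1) = -0.232 < 0.
Newton–Raphson from V/F = 0.7:
  V/F = 0.700: g = 0.0141, g' = -0.667 → V/F = 0.721
Converged at V/F = 0.721.
Compositions from xᵢ = zᵢ/(1+V/F(Kᵢ−1)), yᵢ = Kᵢxᵢ:
  A: x = 0.227, y = 0.613
  B: x = 0.518, y = 0.314
  C: x = 0.256, y = 0.073

x_A = 0.227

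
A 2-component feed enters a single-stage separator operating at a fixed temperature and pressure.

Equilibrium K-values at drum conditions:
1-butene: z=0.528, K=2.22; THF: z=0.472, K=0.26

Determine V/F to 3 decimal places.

Binary case is linear: z₁(K₁−1)(1+V/F(K₂−1)) + z₂(K₂−1)(1+V/F(K₁−1)) = 0
⇒ V/F = [z₁(K₁−1)+z₂(K₂−1)] / [−(K₁−1)(K₂−1)] = 0.2949/0.9028 = 0.327

V/F = 0.327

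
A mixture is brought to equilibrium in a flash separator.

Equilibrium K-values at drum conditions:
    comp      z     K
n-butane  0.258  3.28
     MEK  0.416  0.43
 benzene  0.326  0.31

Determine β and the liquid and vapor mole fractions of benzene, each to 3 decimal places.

Material balance + equilibrium reduce to Σ zᵢ(Kᵢ−1)/(1+β(Kᵢ−1)) = 0.
Check two-phase: ΣzᵢKᵢ = 1.126 > 1 and Σzᵢ/Kᵢ = 2.098 > 1, so g(0) = 0.126 > 0 and g(1) = -1.098 < 0.
Iterate (Newton) starting at β = 0.58:
  β = 0.580: g = -0.4760, g' = -0.982 → β = 0.095
  β = 0.095: g = -0.0081, g' = -1.234 → β = 0.089
Converged at β = 0.089.
Compositions from xᵢ = zᵢ/(1+β(Kᵢ−1)), yᵢ = Kᵢxᵢ:
  n-butane: x = 0.215, y = 0.704
  MEK: x = 0.438, y = 0.188
  benzene: x = 0.347, y = 0.108

β = 0.089, x_benzene = 0.347, y_benzene = 0.108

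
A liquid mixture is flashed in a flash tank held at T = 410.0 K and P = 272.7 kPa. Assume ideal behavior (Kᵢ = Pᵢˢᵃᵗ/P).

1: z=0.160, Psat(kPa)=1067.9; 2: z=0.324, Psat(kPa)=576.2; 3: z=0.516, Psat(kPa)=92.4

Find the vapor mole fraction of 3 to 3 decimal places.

Raoult's law: Kᵢ = Pᵢˢᵃᵗ/P = Pᵢˢᵃᵗ/272.7.
  K_1 = 1067.9/272.7 = 3.91602, K_2 = 576.2/272.7 = 2.11294, K_3 = 92.4/272.7 = 0.33883
Newton–Raphson from ψ = 0.5:
  ψ = 0.500: g = -0.0882, g' = -0.894 → ψ = 0.401
Converged at ψ = 0.401.
Compositions from xᵢ = zᵢ/(1+ψ(Kᵢ−1)), yᵢ = Kᵢxᵢ:
  1: x = 0.074, y = 0.289
  2: x = 0.224, y = 0.473
  3: x = 0.702, y = 0.238

y_3 = 0.238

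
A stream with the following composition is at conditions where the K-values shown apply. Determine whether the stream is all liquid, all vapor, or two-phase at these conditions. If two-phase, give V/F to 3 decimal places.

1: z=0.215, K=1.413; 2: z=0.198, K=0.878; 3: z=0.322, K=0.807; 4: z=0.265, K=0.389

ΣzᵢKᵢ = 0.841; Σzᵢ/Kᵢ = 1.458.
Since ΣzᵢKᵢ < 1 the mixture is below its bubble point — single liquid phase.

all liquid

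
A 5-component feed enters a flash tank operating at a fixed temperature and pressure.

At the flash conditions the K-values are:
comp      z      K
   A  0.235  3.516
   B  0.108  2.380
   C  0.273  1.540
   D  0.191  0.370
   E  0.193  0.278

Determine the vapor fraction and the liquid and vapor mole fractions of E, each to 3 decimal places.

Newton–Raphson from ψ = 0.42:
  ψ = 0.420: g = 0.1384, g' = -0.834 → ψ = 0.586
  ψ = 0.586: g = 0.0012, g' = -0.844 → ψ = 0.587
Converged at ψ = 0.587.
Compositions from xᵢ = zᵢ/(1+ψ(Kᵢ−1)), yᵢ = Kᵢxᵢ:
  A: x = 0.095, y = 0.334
  B: x = 0.060, y = 0.142
  C: x = 0.207, y = 0.319
  D: x = 0.303, y = 0.112
  E: x = 0.335, y = 0.093

ψ = 0.587, x_E = 0.335, y_E = 0.093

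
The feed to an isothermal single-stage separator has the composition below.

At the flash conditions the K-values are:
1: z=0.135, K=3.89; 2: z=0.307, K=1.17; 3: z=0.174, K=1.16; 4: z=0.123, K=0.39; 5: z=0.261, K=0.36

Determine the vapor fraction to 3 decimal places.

ψ = 0.277

Rachford–Rice: g(ψ) = Σ zᵢ(Kᵢ−1)/(1+ψ(Kᵢ−1)) = 0.
Check two-phase: ΣzᵢKᵢ = 1.228 > 1 and Σzᵢ/Kᵢ = 1.487 > 1, so g(0) = 0.228 > 0 and g(1) = -0.487 < 0.
Newton–Raphson from ψ = 0.43:
  ψ = 0.430: g = -0.0835, g' = -0.523 → ψ = 0.270
  ψ = 0.270: g = 0.0037, g' = -0.589 → ψ = 0.277
Converged at ψ = 0.277.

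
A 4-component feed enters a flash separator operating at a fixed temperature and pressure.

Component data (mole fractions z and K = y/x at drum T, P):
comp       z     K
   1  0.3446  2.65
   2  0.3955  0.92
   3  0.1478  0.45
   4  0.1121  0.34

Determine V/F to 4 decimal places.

Material balance + equilibrium reduce to Σ zᵢ(Kᵢ−1)/(1+V/F(Kᵢ−1)) = 0.
Feasibility: ΣzᵢKᵢ = 1.3817, Σzᵢ/Kᵢ = 1.2181 — both > 1, two phases present.
Newton iteration, V/F⁰ = 0.46:
  V/F = 0.4600: g = 0.07533, g' = -0.4868 → V/F = 0.6148
  V/F = 0.6148: g = 0.00167, g' = -0.4743 → V/F = 0.6183
Converged at V/F = 0.6183.

V/F = 0.6183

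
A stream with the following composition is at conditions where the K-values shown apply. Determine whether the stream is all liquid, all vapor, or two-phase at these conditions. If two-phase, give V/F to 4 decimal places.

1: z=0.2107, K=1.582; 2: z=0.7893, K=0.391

all liquid

ΣzᵢKᵢ = 0.6419; Σzᵢ/Kᵢ = 2.1519.
Since ΣzᵢKᵢ < 1 the mixture is below its bubble point — single liquid phase.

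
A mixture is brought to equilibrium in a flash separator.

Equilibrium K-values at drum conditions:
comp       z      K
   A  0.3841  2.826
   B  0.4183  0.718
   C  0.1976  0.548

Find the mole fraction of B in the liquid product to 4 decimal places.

Let ψ = V/F and solve Σ zᵢ(Kᵢ−1)/(1+ψ(Kᵢ−1)) = 0.
Check two-phase: ΣzᵢKᵢ = 1.4941 > 1 and Σzᵢ/Kᵢ = 1.0791 > 1, so g(0) = 0.4941 > 0 and g(1) = -0.0791 < 0.
Newton iteration, ψ⁰ = 0.45:
  ψ = 0.4500: g = 0.13778, g' = -0.4932 → ψ = 0.7294
  ψ = 0.7294: g = 0.01903, g' = -0.3781 → ψ = 0.7797
  ψ = 0.7797: g = 0.00024, g' = -0.3689 → ψ = 0.7804
Converged at ψ = 0.7804.
Compositions from xᵢ = zᵢ/(1+ψ(Kᵢ−1)), yᵢ = Kᵢxᵢ:
  A: x = 0.1584, y = 0.4476
  B: x = 0.5363, y = 0.3851
  C: x = 0.3053, y = 0.1673

x_B = 0.5363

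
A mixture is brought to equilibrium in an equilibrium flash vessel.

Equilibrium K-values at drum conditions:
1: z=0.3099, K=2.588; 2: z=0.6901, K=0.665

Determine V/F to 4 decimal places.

V/F = 0.4905

Binary case is linear: z₁(K₁−1)(1+V/F(K₂−1)) + z₂(K₂−1)(1+V/F(K₁−1)) = 0
⇒ V/F = [z₁(K₁−1)+z₂(K₂−1)] / [−(K₁−1)(K₂−1)] = 0.26094/0.53198 = 0.4905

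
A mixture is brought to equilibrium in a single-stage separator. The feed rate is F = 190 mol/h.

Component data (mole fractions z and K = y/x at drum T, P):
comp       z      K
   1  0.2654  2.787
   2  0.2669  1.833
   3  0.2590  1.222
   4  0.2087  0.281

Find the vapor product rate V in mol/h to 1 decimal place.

V = 157.5 mol/h

Rachford–Rice: g(β) = Σ zᵢ(Kᵢ−1)/(1+β(Kᵢ−1)) = 0.
Check two-phase: ΣzᵢKᵢ = 1.6040 > 1 and Σzᵢ/Kᵢ = 1.1955 > 1, so g(0) = 0.6040 > 0 and g(1) = -0.1955 < 0.
Iterate (Newton) starting at β = 0.5:
  β = 0.5000: g = 0.22490, g' = -0.6020 → β = 0.8736
  β = 0.8736: g = -0.04146, g' = -0.9803 → β = 0.8313
  β = 0.8313: g = -0.00227, g' = -0.8775 → β = 0.8287
Converged at β = 0.8287.
Then V = β·F = 0.8287·190 = 157.5 mol/h and L = F − V = 32.5 mol/h.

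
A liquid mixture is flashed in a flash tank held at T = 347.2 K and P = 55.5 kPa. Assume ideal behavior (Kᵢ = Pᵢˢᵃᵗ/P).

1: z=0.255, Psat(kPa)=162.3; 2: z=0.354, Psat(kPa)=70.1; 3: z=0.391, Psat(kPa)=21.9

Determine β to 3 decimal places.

Raoult's law: Kᵢ = Pᵢˢᵃᵗ/P = Pᵢˢᵃᵗ/55.5.
  K_1 = 162.3/55.5 = 2.92432, K_2 = 70.1/55.5 = 1.26306, K_3 = 21.9/55.5 = 0.39459
Rachford–Rice: g(β) = Σ zᵢ(Kᵢ−1)/(1+β(Kᵢ−1)) = 0.
Check two-phase: ΣzᵢKᵢ = 1.347 > 1 and Σzᵢ/Kᵢ = 1.358 > 1, so g(0) = 0.347 > 0 and g(1) = -0.358 < 0.
Iterate (Newton) starting at β = 0.5:
  β = 0.500: g = -0.0071, g' = -0.559 → β = 0.487
Converged at β = 0.487.

β = 0.487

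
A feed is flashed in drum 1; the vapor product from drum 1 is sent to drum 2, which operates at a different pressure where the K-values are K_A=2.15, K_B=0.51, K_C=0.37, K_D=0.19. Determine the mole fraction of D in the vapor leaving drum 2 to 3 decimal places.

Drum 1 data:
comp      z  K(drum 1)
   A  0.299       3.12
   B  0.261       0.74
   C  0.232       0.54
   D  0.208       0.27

y_D (drum 2) = 0.026

Drum 1:
Material balance + equilibrium reduce to Σ zᵢ(Kᵢ−1)/(1+ψ₁(Kᵢ−1)) = 0.
g(0) = ΣzᵢKᵢ − 1 = 0.307 and g(1) = 1 − Σzᵢ/Kᵢ = -0.649, so a root lies in (0, 1).
Newton iteration, ψ₁⁰ = 0.5:
  ψ₁ = 0.500: g = -0.1480, g' = -0.698 → ψ₁ = 0.288
  ψ₁ = 0.288: g = 0.0051, g' = -0.782 → ψ₁ = 0.294
Converged at ψ₁ = 0.294.
Drum-1 compositions:
  A: x = 0.184, y = 0.574
  B: x = 0.283, y = 0.209
  C: x = 0.268, y = 0.145
  D: x = 0.265, y = 0.072
Drum-2 feed = drum-1 vapor: z₂ = (0.5744, 0.2091, 0.1449, 0.0715).
Drum 2:
Rachford–Rice: g(ψ₂) = Σ zᵢ(Kᵢ−1)/(1+ψ₂(Kᵢ−1)) = 0.
g(0) = ΣzᵢKᵢ − 1 = 0.409 and g(1) = 1 − Σzᵢ/Kᵢ = -0.445, so a root lies in (0, 1).
Iterate (Newton) starting at ψ₂ = 0.5:
  ψ₂ = 0.500: g = 0.0530, g' = -0.649 → ψ₂ = 0.582
  ψ₂ = 0.582: g = -0.0012, g' = -0.682 → ψ₂ = 0.580
Converged at ψ₂ = 0.580.
  A: x = 0.345, y = 0.741
  B: x = 0.292, y = 0.149
  C: x = 0.228, y = 0.084
  D: x = 0.135, y = 0.026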